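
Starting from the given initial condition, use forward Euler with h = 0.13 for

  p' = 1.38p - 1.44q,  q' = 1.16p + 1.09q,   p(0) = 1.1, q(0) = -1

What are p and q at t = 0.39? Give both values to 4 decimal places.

Euler on (p,q): p_{n+1} = p_n + h·p', q_{n+1} = q_n + h·q'.
0.000000: (1.100000, -1.000000); f=(2.958000, 0.186000) → (1.484540, -0.975820)
0.130000: (1.484540, -0.975820); f=(3.453846, 0.658423) → (1.933540, -0.890225)
0.260000: (1.933540, -0.890225); f=(3.950209, 1.272561) → (2.447067, -0.724792)
(p(0.39), q(0.39)) ≈ (2.4471, -0.7248)

2.4471, -0.7248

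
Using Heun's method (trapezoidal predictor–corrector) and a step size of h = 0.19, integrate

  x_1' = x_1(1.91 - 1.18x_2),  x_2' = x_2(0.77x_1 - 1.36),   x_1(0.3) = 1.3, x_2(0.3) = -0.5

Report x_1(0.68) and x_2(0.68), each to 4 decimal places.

Heun on (x_1,x_2): k1 = f(t_n, state_n); k2 = f(t_n + h, state_n + h·k1); state_{n+1} = state_n + (h/2)·(k1 + k2).
0.300000: (1.300000, -0.500000)
  k1 = (3.250000, 0.179500)
  predictor → (1.917500, -0.465895)
  k2 = (4.716582, -0.054265)
  → (2.056825, -0.488103)
0.490000: (2.056825, -0.488103)
  k1 = (5.113188, -0.109216)
  predictor → (3.028331, -0.508854)
  k2 = (7.602465, -0.494512)
  → (3.264812, -0.545457)
(x_1(0.68), x_2(0.68)) ≈ (3.2648, -0.5455)

3.2648, -0.5455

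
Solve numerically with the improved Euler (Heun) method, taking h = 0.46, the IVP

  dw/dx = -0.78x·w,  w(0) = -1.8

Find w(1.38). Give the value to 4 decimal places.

Heun: k1 = f(x_n, w_n); k2 = f(x_n + h, w_n + h·k1); w_{n+1} = w_n + (h/2)·(k1 + k2).
x=0.000000, w=-1.800000:
  k1 = f(0.000000, -1.800000) = 0.000000
  k2 = f(0.460000, -1.800000) = 0.645840
  w ← -1.800000 + (0.46/2)·(0.000000 + 0.645840) = -1.651457
x=0.460000, w=-1.651457:
  k1 = f(0.460000, -1.651457) = 0.592543
  k2 = f(0.920000, -1.378887) = 0.989489
  w ← -1.651457 + (0.46/2)·(0.592543 + 0.989489) = -1.287589
x=0.920000, w=-1.287589:
  k1 = f(0.920000, -1.287589) = 0.923974
  k2 = f(1.380000, -0.862561) = 0.928461
  w ← -1.287589 + (0.46/2)·(0.923974 + 0.928461) = -0.861529
w(1.38) ≈ -0.8615

-0.8615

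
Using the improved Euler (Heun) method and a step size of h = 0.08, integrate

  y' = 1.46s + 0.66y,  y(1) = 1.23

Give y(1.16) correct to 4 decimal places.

1.6324

Heun: k1 = f(s_n, y_n); k2 = f(s_n + h, y_n + h·k1); y_{n+1} = y_n + (h/2)·(k1 + k2).
s=1.000000, y=1.230000:
  k1 = f(1.000000, 1.230000) = 2.271800
  k2 = f(1.080000, 1.411744) = 2.508551
  y ← 1.230000 + (0.08/2)·(2.271800 + 2.508551) = 1.421214
s=1.080000, y=1.421214:
  k1 = f(1.080000, 1.421214) = 2.514801
  k2 = f(1.160000, 1.622398) = 2.764383
  y ← 1.421214 + (0.08/2)·(2.514801 + 2.764383) = 1.632381
y(1.16) ≈ 1.6324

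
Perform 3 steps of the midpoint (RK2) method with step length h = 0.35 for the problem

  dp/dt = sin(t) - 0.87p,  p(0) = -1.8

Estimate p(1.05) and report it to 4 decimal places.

Midpoint: k1 = f(t_n, p_n); k2 = f(t_n + h/2, p_n + (h/2)·k1); p_{n+1} = p_n + h·k2.
t=0.000000, p=-1.800000:
  k1 = f(0.000000, -1.800000) = 1.566000
  k2 = f(0.175000, -1.525950) = 1.501685
  p ← -1.800000 + 0.35·1.501685 = -1.274410
t=0.350000, p=-1.274410:
  k1 = f(0.350000, -1.274410) = 1.451635
  k2 = f(0.525000, -1.020374) = 1.388939
  p ← -1.274410 + 0.35·1.388939 = -0.788282
t=0.700000, p=-0.788282:
  k1 = f(0.700000, -0.788282) = 1.330023
  k2 = f(0.875000, -0.555528) = 1.250853
  p ← -0.788282 + 0.35·1.250853 = -0.350483
p(1.05) ≈ -0.3505

-0.3505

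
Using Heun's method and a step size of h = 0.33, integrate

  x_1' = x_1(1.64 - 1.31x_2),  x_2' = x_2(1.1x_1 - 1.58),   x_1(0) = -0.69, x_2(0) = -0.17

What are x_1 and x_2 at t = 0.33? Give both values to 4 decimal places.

-1.2129, -0.0864

Heun on (x_1,x_2): k1 = f(t_n, state_n); k2 = f(t_n + h, state_n + h·k1); state_{n+1} = state_n + (h/2)·(k1 + k2).
0.000000: (-0.690000, -0.170000)
  k1 = (-1.285263, 0.397630)
  predictor → (-1.114137, -0.038782)
  k2 = (-1.883788, 0.108805)
  → (-1.212893, -0.086438)
(x_1(0.33), x_2(0.33)) ≈ (-1.2129, -0.0864)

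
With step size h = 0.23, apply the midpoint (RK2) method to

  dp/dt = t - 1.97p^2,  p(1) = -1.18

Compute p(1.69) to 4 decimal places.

Midpoint: k1 = f(t_n, p_n); k2 = f(t_n + h/2, p_n + (h/2)·k1); p_{n+1} = p_n + h·k2.
t=1.000000, p=-1.180000:
  k1 = f(1.000000, -1.180000) = -1.743028
  k2 = f(1.115000, -1.380448) = -2.639105
  p ← -1.180000 + 0.23·(-2.639105) = -1.786994
t=1.230000, p=-1.786994:
  k1 = f(1.230000, -1.786994) = -5.060896
  k2 = f(1.345000, -2.368997) = -9.710932
  p ← -1.786994 + 0.23·(-9.710932) = -4.020509
t=1.460000, p=-4.020509:
  k1 = f(1.460000, -4.020509) = -30.384046
  k2 = f(1.575000, -7.514674) = -109.671541
  p ← -4.020509 + 0.23·(-109.671541) = -29.244963
p(1.69) ≈ -29.2450

-29.2450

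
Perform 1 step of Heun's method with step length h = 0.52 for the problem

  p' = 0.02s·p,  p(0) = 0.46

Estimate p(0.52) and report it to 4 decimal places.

0.4612

Heun: k1 = f(s_n, p_n); k2 = f(s_n + h, p_n + h·k1); p_{n+1} = p_n + (h/2)·(k1 + k2).
s=0.000000, p=0.460000:
  k1 = f(0.000000, 0.460000) = 0.000000
  k2 = f(0.520000, 0.460000) = 0.004784
  p ← 0.460000 + (0.52/2)·(0.000000 + 0.004784) = 0.461244
p(0.52) ≈ 0.4612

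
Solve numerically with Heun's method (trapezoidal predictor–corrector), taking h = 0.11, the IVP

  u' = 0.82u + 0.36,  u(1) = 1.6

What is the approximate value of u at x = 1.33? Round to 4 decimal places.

2.2327

Heun: k1 = f(x_n, u_n); k2 = f(x_n + h, u_n + h·k1); u_{n+1} = u_n + (h/2)·(k1 + k2).
x=1.000000, u=1.600000:
  k1 = f(1.000000, 1.600000) = 1.672000
  k2 = f(1.110000, 1.783920) = 1.822814
  u ← 1.600000 + (0.11/2)·(1.672000 + 1.822814) = 1.792215
x=1.110000, u=1.792215:
  k1 = f(1.110000, 1.792215) = 1.829616
  k2 = f(1.220000, 1.993473) = 1.994648
  u ← 1.792215 + (0.11/2)·(1.829616 + 1.994648) = 2.002549
x=1.220000, u=2.002549:
  k1 = f(1.220000, 2.002549) = 2.002090
  k2 = f(1.330000, 2.222779) = 2.182679
  u ← 2.002549 + (0.11/2)·(2.002090 + 2.182679) = 2.232712
u(1.33) ≈ 2.2327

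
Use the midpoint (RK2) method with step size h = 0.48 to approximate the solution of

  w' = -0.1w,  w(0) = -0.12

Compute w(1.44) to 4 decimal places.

-0.1039

Midpoint: k1 = f(t_n, w_n); k2 = f(t_n + h/2, w_n + (h/2)·k1); w_{n+1} = w_n + h·k2.
t=0.000000, w=-0.120000:
  k1 = f(0.000000, -0.120000) = 0.012000
  k2 = f(0.240000, -0.117120) = 0.011712
  w ← -0.120000 + 0.48·0.011712 = -0.114378
t=0.480000, w=-0.114378:
  k1 = f(0.480000, -0.114378) = 0.011438
  k2 = f(0.720000, -0.111633) = 0.011163
  w ← -0.114378 + 0.48·0.011163 = -0.109020
t=0.960000, w=-0.109020:
  k1 = f(0.960000, -0.109020) = 0.010902
  k2 = f(1.200000, -0.106403) = 0.010640
  w ← -0.109020 + 0.48·0.010640 = -0.103912
w(1.44) ≈ -0.1039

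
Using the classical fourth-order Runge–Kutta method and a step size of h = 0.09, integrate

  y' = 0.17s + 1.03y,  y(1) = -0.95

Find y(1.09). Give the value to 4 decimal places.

RK4: k1 = f(s_n, y_n); k2 = f(s_n + h/2, y_n + (h/2)·k1); k3 = f(s_n + h/2, y_n + (h/2)·k2); k4 = f(s_n + h, y_n + h·k3); y_{n+1} = y_n + (h/6)·(k1 + 2k2 + 2k3 + k4).
s=1.000000, y=-0.950000:
  k1 = f(1.000000, -0.950000) = -0.808500
  k2 = f(1.045000, -0.986382) = -0.838324
  k3 = f(1.045000, -0.987725) = -0.839706
  k4 = f(1.090000, -1.025574) = -0.871041
  y ← -0.950000 + (0.09/6)·(k1 + 2k2 + 2k3 + k4) = -1.025534
y(1.09) ≈ -1.0255

-1.0255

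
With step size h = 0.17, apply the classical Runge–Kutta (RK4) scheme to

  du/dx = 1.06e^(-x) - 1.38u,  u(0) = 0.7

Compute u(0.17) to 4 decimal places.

0.7008

RK4: k1 = f(x_n, u_n); k2 = f(x_n + h/2, u_n + (h/2)·k1); k3 = f(x_n + h/2, u_n + (h/2)·k2); k4 = f(x_n + h, u_n + h·k3); u_{n+1} = u_n + (h/6)·(k1 + 2k2 + 2k3 + k4).
x=0.000000, u=0.700000:
  k1 = f(0.000000, 0.700000) = 0.094000
  k2 = f(0.085000, 0.707990) = -0.003403
  k3 = f(0.085000, 0.699711) = 0.008022
  k4 = f(0.170000, 0.701364) = -0.073597
  u ← 0.700000 + (0.17/6)·(k1 + 2k2 + 2k3 + k4) = 0.700840
u(0.17) ≈ 0.7008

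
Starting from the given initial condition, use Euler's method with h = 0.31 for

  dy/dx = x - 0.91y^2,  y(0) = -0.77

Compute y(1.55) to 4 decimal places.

-1.5163

Euler: y_{n+1} = y_n + h·f(x_n, y_n).
x=0.000000, y=-0.770000: f=-0.539539 → y ← -0.770000 + 0.31·(-0.539539) = -0.937257
x=0.310000, y=-0.937257: f=-0.489390 → y ← -0.937257 + 0.31·(-0.489390) = -1.088968
x=0.620000, y=-1.088968: f=-0.459125 → y ← -1.088968 + 0.31·(-0.459125) = -1.231297
x=0.930000, y=-1.231297: f=-0.449643 → y ← -1.231297 + 0.31·(-0.449643) = -1.370686
x=1.240000, y=-1.370686: f=-0.469691 → y ← -1.370686 + 0.31·(-0.469691) = -1.516290
y(1.55) ≈ -1.5163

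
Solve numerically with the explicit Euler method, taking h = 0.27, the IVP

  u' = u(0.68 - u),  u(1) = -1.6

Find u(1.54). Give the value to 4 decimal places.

-4.8637

Euler: u_{n+1} = u_n + h·f(s_n, u_n).
s=1.000000, u=-1.600000: f=-3.648000 → u ← -1.600000 + 0.27·(-3.648000) = -2.584960
s=1.270000, u=-2.584960: f=-8.439791 → u ← -2.584960 + 0.27·(-8.439791) = -4.863704
u(1.54) ≈ -4.8637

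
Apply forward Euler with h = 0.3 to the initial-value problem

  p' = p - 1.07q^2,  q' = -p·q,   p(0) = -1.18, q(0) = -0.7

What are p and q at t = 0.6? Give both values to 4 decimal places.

Euler on (p,q): p_{n+1} = p_n + h·p', q_{n+1} = q_n + h·q'.
0.000000: (-1.180000, -0.700000); f=(-1.704300, -0.826000) → (-1.691290, -0.947800)
0.300000: (-1.691290, -0.947800); f=(-2.652498, -1.603005) → (-2.487039, -1.428701)
(p(0.6), q(0.6)) ≈ (-2.4870, -1.4287)

-2.4870, -1.4287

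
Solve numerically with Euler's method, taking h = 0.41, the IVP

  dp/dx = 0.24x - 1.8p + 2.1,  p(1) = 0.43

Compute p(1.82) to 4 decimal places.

Euler: p_{n+1} = p_n + h·f(x_n, p_n).
x=1.000000, p=0.430000: f=1.566000 → p ← 0.430000 + 0.41·1.566000 = 1.072060
x=1.410000, p=1.072060: f=0.508692 → p ← 1.072060 + 0.41·0.508692 = 1.280624
p(1.82) ≈ 1.2806

1.2806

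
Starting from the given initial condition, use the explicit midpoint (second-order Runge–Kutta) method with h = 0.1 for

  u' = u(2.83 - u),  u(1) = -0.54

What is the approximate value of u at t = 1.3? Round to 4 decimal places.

Midpoint: k1 = f(t_n, u_n); k2 = f(t_n + h/2, u_n + (h/2)·k1); u_{n+1} = u_n + h·k2.
t=1.000000, u=-0.540000:
  k1 = f(1.000000, -0.540000) = -1.819800
  k2 = f(1.050000, -0.630990) = -2.183850
  u ← -0.540000 + 0.1·(-2.183850) = -0.758385
t=1.100000, u=-0.758385:
  k1 = f(1.100000, -0.758385) = -2.721377
  k2 = f(1.150000, -0.894454) = -3.331352
  u ← -0.758385 + 0.1·(-3.331352) = -1.091520
t=1.200000, u=-1.091520:
  k1 = f(1.200000, -1.091520) = -4.280419
  k2 = f(1.250000, -1.305541) = -5.399119
  u ← -1.091520 + 0.1·(-5.399119) = -1.631432
u(1.3) ≈ -1.6314

-1.6314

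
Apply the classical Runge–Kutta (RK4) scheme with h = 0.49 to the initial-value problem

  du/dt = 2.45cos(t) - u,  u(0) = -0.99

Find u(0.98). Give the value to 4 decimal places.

0.8671

RK4: k1 = f(t_n, u_n); k2 = f(t_n + h/2, u_n + (h/2)·k1); k3 = f(t_n + h/2, u_n + (h/2)·k2); k4 = f(t_n + h, u_n + h·k3); u_{n+1} = u_n + (h/6)·(k1 + 2k2 + 2k3 + k4).
t=0.000000, u=-0.990000:
  k1 = f(0.000000, -0.990000) = 3.440000
  k2 = f(0.245000, -0.147200) = 2.524036
  k3 = f(0.245000, -0.371611) = 2.748448
  k4 = f(0.490000, 0.356739) = 1.804976
  u ← -0.990000 + (0.49/6)·(k1 + 2k2 + 2k3 + k4) = 0.299512
t=0.490000, u=0.299512:
  k1 = f(0.490000, 0.299512) = 1.862203
  k2 = f(0.735000, 0.755752) = 1.061733
  k3 = f(0.735000, 0.559637) = 1.257849
  k4 = f(0.980000, 0.915858) = 0.448847
  u ← 0.299512 + (0.49/6)·(k1 + 2k2 + 2k3 + k4) = 0.867113
u(0.98) ≈ 0.8671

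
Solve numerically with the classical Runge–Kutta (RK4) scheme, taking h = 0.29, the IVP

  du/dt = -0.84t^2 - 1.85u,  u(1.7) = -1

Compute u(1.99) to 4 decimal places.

-1.2371

RK4: k1 = f(t_n, u_n); k2 = f(t_n + h/2, u_n + (h/2)·k1); k3 = f(t_n + h/2, u_n + (h/2)·k2); k4 = f(t_n + h, u_n + h·k3); u_{n+1} = u_n + (h/6)·(k1 + 2k2 + 2k3 + k4).
t=1.700000, u=-1.000000:
  k1 = f(1.700000, -1.000000) = -0.577600
  k2 = f(1.845000, -1.083752) = -0.854440
  k3 = f(1.845000, -1.123894) = -0.780178
  k4 = f(1.990000, -1.226251) = -1.057919
  u ← -1.000000 + (0.29/6)·(k1 + 2k2 + 2k3 + k4) = -1.237063
u(1.99) ≈ -1.2371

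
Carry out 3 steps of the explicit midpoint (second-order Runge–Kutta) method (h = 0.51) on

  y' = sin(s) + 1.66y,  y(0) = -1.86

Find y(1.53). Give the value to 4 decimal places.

Midpoint: k1 = f(s_n, y_n); k2 = f(s_n + h/2, y_n + (h/2)·k1); y_{n+1} = y_n + h·k2.
s=0.000000, y=-1.860000:
  k1 = f(0.000000, -1.860000) = -3.087600
  k2 = f(0.255000, -2.647338) = -4.142336
  y ← -1.860000 + 0.51·(-4.142336) = -3.972591
s=0.510000, y=-3.972591:
  k1 = f(0.510000, -3.972591) = -6.106324
  k2 = f(0.765000, -5.529704) = -8.486771
  y ← -3.972591 + 0.51·(-8.486771) = -8.300845
s=1.020000, y=-8.300845:
  k1 = f(1.020000, -8.300845) = -12.927294
  k2 = f(1.275000, -11.597305) = -18.294955
  y ← -8.300845 + 0.51·(-18.294955) = -17.631272
y(1.53) ≈ -17.6313

-17.6313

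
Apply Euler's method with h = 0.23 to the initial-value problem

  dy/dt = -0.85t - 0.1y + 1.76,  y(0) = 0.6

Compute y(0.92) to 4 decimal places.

1.8452

Euler: y_{n+1} = y_n + h·f(t_n, y_n).
t=0.000000, y=0.600000: f=1.700000 → y ← 0.600000 + 0.23·1.700000 = 0.991000
t=0.230000, y=0.991000: f=1.465400 → y ← 0.991000 + 0.23·1.465400 = 1.328042
t=0.460000, y=1.328042: f=1.236196 → y ← 1.328042 + 0.23·1.236196 = 1.612367
t=0.690000, y=1.612367: f=1.012263 → y ← 1.612367 + 0.23·1.012263 = 1.845188
y(0.92) ≈ 1.8452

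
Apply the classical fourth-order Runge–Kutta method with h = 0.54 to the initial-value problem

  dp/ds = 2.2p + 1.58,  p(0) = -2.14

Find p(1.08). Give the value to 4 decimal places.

-15.7927

RK4: k1 = f(s_n, p_n); k2 = f(s_n + h/2, p_n + (h/2)·k1); k3 = f(s_n + h/2, p_n + (h/2)·k2); k4 = f(s_n + h, p_n + h·k3); p_{n+1} = p_n + (h/6)·(k1 + 2k2 + 2k3 + k4).
s=0.000000, p=-2.140000:
  k1 = f(0.000000, -2.140000) = -3.128000
  k2 = f(0.270000, -2.984560) = -4.986032
  k3 = f(0.270000, -3.486229) = -6.089703
  k4 = f(0.540000, -5.428440) = -10.362567
  p ← -2.140000 + (0.54/6)·(k1 + 2k2 + 2k3 + k4) = -5.347783
s=0.540000, p=-5.347783:
  k1 = f(0.540000, -5.347783) = -10.185123
  k2 = f(0.810000, -8.097767) = -16.235087
  k3 = f(0.810000, -9.731257) = -19.828765
  k4 = f(1.080000, -16.055316) = -33.741696
  p ← -5.347783 + (0.54/6)·(k1 + 2k2 + 2k3 + k4) = -15.792690
p(1.08) ≈ -15.7927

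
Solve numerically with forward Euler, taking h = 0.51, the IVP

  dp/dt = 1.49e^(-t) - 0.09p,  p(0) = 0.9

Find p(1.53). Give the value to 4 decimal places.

2.1828

Euler: p_{n+1} = p_n + h·f(t_n, p_n).
t=0.000000, p=0.900000: f=1.409000 → p ← 0.900000 + 0.51·1.409000 = 1.618590
t=0.510000, p=1.618590: f=0.749065 → p ← 1.618590 + 0.51·0.749065 = 2.000613
t=1.020000, p=2.000613: f=0.357231 → p ← 2.000613 + 0.51·0.357231 = 2.182801
p(1.53) ≈ 2.1828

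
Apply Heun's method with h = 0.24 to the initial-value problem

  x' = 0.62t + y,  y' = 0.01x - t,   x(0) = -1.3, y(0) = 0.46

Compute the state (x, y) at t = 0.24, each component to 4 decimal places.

-1.1721, 0.4282

Heun on (x,y): k1 = f(t_n, state_n); k2 = f(t_n + h, state_n + h·k1); state_{n+1} = state_n + (h/2)·(k1 + k2).
0.000000: (-1.300000, 0.460000)
  k1 = (0.460000, -0.013000)
  predictor → (-1.189600, 0.456880)
  k2 = (0.605680, -0.251896)
  → (-1.172118, 0.428212)
(x(0.24), y(0.24)) ≈ (-1.1721, 0.4282)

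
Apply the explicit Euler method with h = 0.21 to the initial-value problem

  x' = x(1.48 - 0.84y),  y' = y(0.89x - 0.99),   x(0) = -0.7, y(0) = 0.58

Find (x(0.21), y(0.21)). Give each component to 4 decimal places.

Euler on (x,y): x_{n+1} = x_n + h·x', y_{n+1} = y_n + h·y'.
0.000000: (-0.700000, 0.580000); f=(-0.694960, -0.935540) → (-0.845942, 0.383537)
(x(0.21), y(0.21)) ≈ (-0.8459, 0.3835)

-0.8459, 0.3835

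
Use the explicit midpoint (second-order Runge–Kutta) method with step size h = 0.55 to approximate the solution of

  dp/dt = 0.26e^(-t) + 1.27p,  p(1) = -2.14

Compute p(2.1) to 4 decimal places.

-7.9275

Midpoint: k1 = f(t_n, p_n); k2 = f(t_n + h/2, p_n + (h/2)·k1); p_{n+1} = p_n + h·k2.
t=1.000000, p=-2.140000:
  k1 = f(1.000000, -2.140000) = -2.622151
  k2 = f(1.275000, -2.861092) = -3.560934
  p ← -2.140000 + 0.55·(-3.560934) = -4.098514
t=1.550000, p=-4.098514:
  k1 = f(1.550000, -4.098514) = -5.149928
  k2 = f(1.825000, -5.514744) = -6.961808
  p ← -4.098514 + 0.55·(-6.961808) = -7.927509
p(2.1) ≈ -7.9275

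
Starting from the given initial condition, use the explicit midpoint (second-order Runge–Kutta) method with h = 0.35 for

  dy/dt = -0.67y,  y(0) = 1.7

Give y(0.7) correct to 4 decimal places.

Midpoint: k1 = f(t_n, y_n); k2 = f(t_n + h/2, y_n + (h/2)·k1); y_{n+1} = y_n + h·k2.
t=0.000000, y=1.700000:
  k1 = f(0.000000, 1.700000) = -1.139000
  k2 = f(0.175000, 1.500675) = -1.005452
  y ← 1.700000 + 0.35·(-1.005452) = 1.348092
t=0.350000, y=1.348092:
  k1 = f(0.350000, 1.348092) = -0.903221
  k2 = f(0.525000, 1.190028) = -0.797319
  y ← 1.348092 + 0.35·(-0.797319) = 1.069030
y(0.7) ≈ 1.0690

1.0690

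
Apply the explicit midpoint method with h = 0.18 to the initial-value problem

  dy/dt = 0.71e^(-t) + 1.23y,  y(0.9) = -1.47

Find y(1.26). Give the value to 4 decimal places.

Midpoint: k1 = f(t_n, y_n); k2 = f(t_n + h/2, y_n + (h/2)·k1); y_{n+1} = y_n + h·k2.
t=0.900000, y=-1.470000:
  k1 = f(0.900000, -1.470000) = -1.519436
  k2 = f(0.990000, -1.606749) = -1.712482
  y ← -1.470000 + 0.18·(-1.712482) = -1.778247
t=1.080000, y=-1.778247:
  k1 = f(1.080000, -1.778247) = -1.946131
  k2 = f(1.170000, -1.953399) = -2.182320
  y ← -1.778247 + 0.18·(-2.182320) = -2.171064
y(1.26) ≈ -2.1711

-2.1711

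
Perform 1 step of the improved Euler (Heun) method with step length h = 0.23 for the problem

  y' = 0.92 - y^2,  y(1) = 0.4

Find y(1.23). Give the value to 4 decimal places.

Heun: k1 = f(s_n, y_n); k2 = f(s_n + h, y_n + h·k1); y_{n+1} = y_n + (h/2)·(k1 + k2).
s=1.000000, y=0.400000:
  k1 = f(1.000000, 0.400000) = 0.760000
  k2 = f(1.230000, 0.574800) = 0.589605
  y ← 0.400000 + (0.23/2)·(0.760000 + 0.589605) = 0.555205
y(1.23) ≈ 0.5552

0.5552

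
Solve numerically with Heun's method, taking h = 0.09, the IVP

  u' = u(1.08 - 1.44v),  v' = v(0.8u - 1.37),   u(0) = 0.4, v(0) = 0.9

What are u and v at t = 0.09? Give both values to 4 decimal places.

Heun on (u,v): k1 = f(t_n, state_n); k2 = f(t_n + h, state_n + h·k1); state_{n+1} = state_n + (h/2)·(k1 + k2).
0.000000: (0.400000, 0.900000)
  k1 = (-0.086400, -0.945000)
  predictor → (0.392224, 0.814950)
  k2 = (-0.036684, -0.860767)
  → (0.394461, 0.818740)
(u(0.09), v(0.09)) ≈ (0.3945, 0.8187)

0.3945, 0.8187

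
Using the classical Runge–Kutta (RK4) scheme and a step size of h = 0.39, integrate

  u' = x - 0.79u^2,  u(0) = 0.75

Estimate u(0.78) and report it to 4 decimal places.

0.7514

RK4: k1 = f(x_n, u_n); k2 = f(x_n + h/2, u_n + (h/2)·k1); k3 = f(x_n + h/2, u_n + (h/2)·k2); k4 = f(x_n + h, u_n + h·k3); u_{n+1} = u_n + (h/6)·(k1 + 2k2 + 2k3 + k4).
x=0.000000, u=0.750000:
  k1 = f(0.000000, 0.750000) = -0.444375
  k2 = f(0.195000, 0.663347) = -0.152623
  k3 = f(0.195000, 0.720239) = -0.214807
  k4 = f(0.390000, 0.666225) = 0.039354
  u ← 0.750000 + (0.39/6)·(k1 + 2k2 + 2k3 + k4) = 0.675908
x=0.390000, u=0.675908:
  k1 = f(0.390000, 0.675908) = 0.029088
  k2 = f(0.585000, 0.681580) = 0.218005
  k3 = f(0.585000, 0.718419) = 0.177261
  k4 = f(0.780000, 0.745039) = 0.341484
  u ← 0.675908 + (0.39/6)·(k1 + 2k2 + 2k3 + k4) = 0.751379
u(0.78) ≈ 0.7514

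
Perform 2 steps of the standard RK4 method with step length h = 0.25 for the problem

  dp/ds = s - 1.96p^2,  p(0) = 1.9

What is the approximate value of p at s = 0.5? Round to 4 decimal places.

0.7353

RK4: k1 = f(s_n, p_n); k2 = f(s_n + h/2, p_n + (h/2)·k1); k3 = f(s_n + h/2, p_n + (h/2)·k2); k4 = f(s_n + h, p_n + h·k3); p_{n+1} = p_n + (h/6)·(k1 + 2k2 + 2k3 + k4).
s=0.000000, p=1.900000:
  k1 = f(0.000000, 1.900000) = -7.075600
  k2 = f(0.125000, 1.015550) = -1.896430
  k3 = f(0.125000, 1.662946) = -5.295165
  k4 = f(0.250000, 0.576209) = -0.400752
  p ← 1.900000 + (0.25/6)·(k1 + 2k2 + 2k3 + k4) = 0.989186
s=0.250000, p=0.989186:
  k1 = f(0.250000, 0.989186) = -1.667837
  k2 = f(0.375000, 0.780706) = -0.819624
  k3 = f(0.375000, 0.886733) = -1.166138
  k4 = f(0.500000, 0.697651) = -0.453966
  p ← 0.989186 + (0.25/6)·(k1 + 2k2 + 2k3 + k4) = 0.735297
p(0.5) ≈ 0.7353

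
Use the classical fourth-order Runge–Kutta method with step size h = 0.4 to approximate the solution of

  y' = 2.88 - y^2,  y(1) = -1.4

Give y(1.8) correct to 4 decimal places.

0.3017

RK4: k1 = f(s_n, y_n); k2 = f(s_n + h/2, y_n + (h/2)·k1); k3 = f(s_n + h/2, y_n + (h/2)·k2); k4 = f(s_n + h, y_n + h·k3); y_{n+1} = y_n + (h/6)·(k1 + 2k2 + 2k3 + k4).
s=1.000000, y=-1.400000:
  k1 = f(1.000000, -1.400000) = 0.920000
  k2 = f(1.200000, -1.216000) = 1.401344
  k3 = f(1.200000, -1.119731) = 1.626202
  k4 = f(1.400000, -0.749519) = 2.318221
  y ← -1.400000 + (0.4/6)·(k1 + 2k2 + 2k3 + k4) = -0.780446
s=1.400000, y=-0.780446:
  k1 = f(1.400000, -0.780446) = 2.270904
  k2 = f(1.600000, -0.326265) = 2.773551
  k3 = f(1.600000, -0.225736) = 2.829043
  k4 = f(1.800000, 0.351172) = 2.756679
  y ← -0.780446 + (0.4/6)·(k1 + 2k2 + 2k3 + k4) = 0.301739
y(1.8) ≈ 0.3017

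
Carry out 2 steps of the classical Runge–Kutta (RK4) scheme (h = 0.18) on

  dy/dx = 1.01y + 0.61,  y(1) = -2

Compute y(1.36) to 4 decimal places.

RK4: k1 = f(x_n, y_n); k2 = f(x_n + h/2, y_n + (h/2)·k1); k3 = f(x_n + h/2, y_n + (h/2)·k2); k4 = f(x_n + h, y_n + h·k3); y_{n+1} = y_n + (h/6)·(k1 + 2k2 + 2k3 + k4).
x=1.000000, y=-2.000000:
  k1 = f(1.000000, -2.000000) = -1.410000
  k2 = f(1.090000, -2.126900) = -1.538169
  k3 = f(1.090000, -2.138435) = -1.549820
  k4 = f(1.180000, -2.278968) = -1.691757
  y ← -2.000000 + (0.18/6)·(k1 + 2k2 + 2k3 + k4) = -2.278332
x=1.180000, y=-2.278332:
  k1 = f(1.180000, -2.278332) = -1.691115
  k2 = f(1.270000, -2.430532) = -1.844838
  k3 = f(1.270000, -2.444367) = -1.858811
  k4 = f(1.360000, -2.612918) = -2.029047
  y ← -2.278332 + (0.18/6)·(k1 + 2k2 + 2k3 + k4) = -2.612156
y(1.36) ≈ -2.6122

-2.6122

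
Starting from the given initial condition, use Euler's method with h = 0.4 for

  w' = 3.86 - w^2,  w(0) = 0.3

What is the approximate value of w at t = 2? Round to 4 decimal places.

Euler: w_{n+1} = w_n + h·f(t_n, w_n).
t=0.000000, w=0.300000: f=3.770000 → w ← 0.300000 + 0.4·3.770000 = 1.808000
t=0.400000, w=1.808000: f=0.591136 → w ← 1.808000 + 0.4·0.591136 = 2.044454
t=0.800000, w=2.044454: f=-0.319794 → w ← 2.044454 + 0.4·(-0.319794) = 1.916537
t=1.200000, w=1.916537: f=0.186886 → w ← 1.916537 + 0.4·0.186886 = 1.991291
t=1.600000, w=1.991291: f=-0.105242 → w ← 1.991291 + 0.4·(-0.105242) = 1.949195
w(2) ≈ 1.9492

1.9492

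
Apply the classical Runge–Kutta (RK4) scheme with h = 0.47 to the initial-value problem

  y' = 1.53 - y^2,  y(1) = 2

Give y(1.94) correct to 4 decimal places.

RK4: k1 = f(t_n, y_n); k2 = f(t_n + h/2, y_n + (h/2)·k1); k3 = f(t_n + h/2, y_n + (h/2)·k2); k4 = f(t_n + h, y_n + h·k3); y_{n+1} = y_n + (h/6)·(k1 + 2k2 + 2k3 + k4).
t=1.000000, y=2.000000:
  k1 = f(1.000000, 2.000000) = -2.470000
  k2 = f(1.235000, 1.419550) = -0.485122
  k3 = f(1.235000, 1.885996) = -2.026982
  k4 = f(1.470000, 1.047318) = 0.433124
  y ← 2.000000 + (0.47/6)·(k1 + 2k2 + 2k3 + k4) = 1.446882
t=1.470000, y=1.446882:
  k1 = f(1.470000, 1.446882) = -0.563467
  k2 = f(1.705000, 1.314467) = -0.197824
  k3 = f(1.705000, 1.400393) = -0.431101
  k4 = f(1.940000, 1.244264) = -0.018193
  y ← 1.446882 + (0.47/6)·(k1 + 2k2 + 2k3 + k4) = 1.302787
y(1.94) ≈ 1.3028

1.3028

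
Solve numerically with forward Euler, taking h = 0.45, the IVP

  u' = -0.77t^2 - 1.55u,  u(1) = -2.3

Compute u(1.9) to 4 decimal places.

Euler: u_{n+1} = u_n + h·f(t_n, u_n).
t=1.000000, u=-2.300000: f=2.795000 → u ← -2.300000 + 0.45·2.795000 = -1.042250
t=1.450000, u=-1.042250: f=-0.003437 → u ← -1.042250 + 0.45·(-0.003437) = -1.043797
u(1.9) ≈ -1.0438

-1.0438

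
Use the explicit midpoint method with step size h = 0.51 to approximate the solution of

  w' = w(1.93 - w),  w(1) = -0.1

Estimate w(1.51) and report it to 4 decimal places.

Midpoint: k1 = f(s_n, w_n); k2 = f(s_n + h/2, w_n + (h/2)·k1); w_{n+1} = w_n + h·k2.
s=1.000000, w=-0.100000:
  k1 = f(1.000000, -0.100000) = -0.203000
  k2 = f(1.255000, -0.151765) = -0.315939
  w ← -0.100000 + 0.51·(-0.315939) = -0.261129
w(1.51) ≈ -0.2611

-0.2611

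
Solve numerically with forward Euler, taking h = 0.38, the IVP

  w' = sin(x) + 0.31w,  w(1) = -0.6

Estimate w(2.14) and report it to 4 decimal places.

Euler: w_{n+1} = w_n + h·f(x_n, w_n).
x=1.000000, w=-0.600000: f=0.655471 → w ← -0.600000 + 0.38·0.655471 = -0.350921
x=1.380000, w=-0.350921: f=0.873068 → w ← -0.350921 + 0.38·0.873068 = -0.019155
x=1.760000, w=-0.019155: f=0.976216 → w ← -0.019155 + 0.38·0.976216 = 0.351807
w(2.14) ≈ 0.3518

0.3518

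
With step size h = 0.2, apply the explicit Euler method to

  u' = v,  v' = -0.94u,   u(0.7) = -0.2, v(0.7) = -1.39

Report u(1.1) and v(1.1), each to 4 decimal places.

Euler on (u,v): u_{n+1} = u_n + h·u', v_{n+1} = v_n + h·v'.
0.700000: (-0.200000, -1.390000); f=(-1.390000, 0.188000) → (-0.478000, -1.352400)
0.900000: (-0.478000, -1.352400); f=(-1.352400, 0.449320) → (-0.748480, -1.262536)
(u(1.1), v(1.1)) ≈ (-0.7485, -1.2625)

-0.7485, -1.2625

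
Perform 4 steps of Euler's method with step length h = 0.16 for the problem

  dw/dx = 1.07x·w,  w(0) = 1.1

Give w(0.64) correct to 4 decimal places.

1.2900

Euler: w_{n+1} = w_n + h·f(x_n, w_n).
x=0.000000, w=1.100000: f=0.000000 → w ← 1.100000 + 0.16·0.000000 = 1.100000
x=0.160000, w=1.100000: f=0.188320 → w ← 1.100000 + 0.16·0.188320 = 1.130131
x=0.320000, w=1.130131: f=0.386957 → w ← 1.130131 + 0.16·0.386957 = 1.192044
x=0.480000, w=1.192044: f=0.612234 → w ← 1.192044 + 0.16·0.612234 = 1.290002
w(0.64) ≈ 1.2900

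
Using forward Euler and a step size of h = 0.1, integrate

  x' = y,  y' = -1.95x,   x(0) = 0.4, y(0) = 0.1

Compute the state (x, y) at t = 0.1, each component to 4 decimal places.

Euler on (x,y): x_{n+1} = x_n + h·x', y_{n+1} = y_n + h·y'.
0.000000: (0.400000, 0.100000); f=(0.100000, -0.780000) → (0.410000, 0.022000)
(x(0.1), y(0.1)) ≈ (0.4100, 0.0220)

0.4100, 0.0220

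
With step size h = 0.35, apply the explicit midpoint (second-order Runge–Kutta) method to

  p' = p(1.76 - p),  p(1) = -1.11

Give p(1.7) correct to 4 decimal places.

-18.2771

Midpoint: k1 = f(x_n, p_n); k2 = f(x_n + h/2, p_n + (h/2)·k1); p_{n+1} = p_n + h·k2.
x=1.000000, p=-1.110000:
  k1 = f(1.000000, -1.110000) = -3.185700
  k2 = f(1.175000, -1.667498) = -5.715344
  p ← -1.110000 + 0.35·(-5.715344) = -3.110370
x=1.350000, p=-3.110370:
  k1 = f(1.350000, -3.110370) = -15.148655
  k2 = f(1.525000, -5.761385) = -43.333592
  p ← -3.110370 + 0.35·(-43.333592) = -18.277127
p(1.7) ≈ -18.2771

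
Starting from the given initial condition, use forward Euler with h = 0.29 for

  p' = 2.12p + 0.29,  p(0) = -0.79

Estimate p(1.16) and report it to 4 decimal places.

Euler: p_{n+1} = p_n + h·f(x_n, p_n).
x=0.000000, p=-0.790000: f=-1.384800 → p ← -0.790000 + 0.29·(-1.384800) = -1.191592
x=0.290000, p=-1.191592: f=-2.236175 → p ← -1.191592 + 0.29·(-2.236175) = -1.840083
x=0.580000, p=-1.840083: f=-3.610975 → p ← -1.840083 + 0.29·(-3.610975) = -2.887266
x=0.870000, p=-2.887266: f=-5.831003 → p ← -2.887266 + 0.29·(-5.831003) = -4.578257
p(1.16) ≈ -4.5783

-4.5783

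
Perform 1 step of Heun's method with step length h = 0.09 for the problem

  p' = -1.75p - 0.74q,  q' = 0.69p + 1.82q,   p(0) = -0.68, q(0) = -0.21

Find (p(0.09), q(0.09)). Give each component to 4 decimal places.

Heun on (p,q): k1 = f(s_n, state_n); k2 = f(s_n + h, state_n + h·k1); state_{n+1} = state_n + (h/2)·(k1 + k2).
0.000000: (-0.680000, -0.210000)
  k1 = (1.345400, -0.851400)
  predictor → (-0.558914, -0.286626)
  k2 = (1.190203, -0.907310)
  → (-0.565898, -0.289142)
(p(0.09), q(0.09)) ≈ (-0.5659, -0.2891)

-0.5659, -0.2891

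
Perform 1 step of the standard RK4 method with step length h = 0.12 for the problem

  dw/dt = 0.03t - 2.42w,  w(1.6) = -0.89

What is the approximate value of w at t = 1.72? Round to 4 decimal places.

-0.6605

RK4: k1 = f(t_n, w_n); k2 = f(t_n + h/2, w_n + (h/2)·k1); k3 = f(t_n + h/2, w_n + (h/2)·k2); k4 = f(t_n + h, w_n + h·k3); w_{n+1} = w_n + (h/6)·(k1 + 2k2 + 2k3 + k4).
t=1.600000, w=-0.890000:
  k1 = f(1.600000, -0.890000) = 2.201800
  k2 = f(1.660000, -0.757892) = 1.883899
  k3 = f(1.660000, -0.776966) = 1.930058
  k4 = f(1.720000, -0.658393) = 1.644911
  w ← -0.890000 + (0.12/6)·(k1 + 2k2 + 2k3 + k4) = -0.660508
w(1.72) ≈ -0.6605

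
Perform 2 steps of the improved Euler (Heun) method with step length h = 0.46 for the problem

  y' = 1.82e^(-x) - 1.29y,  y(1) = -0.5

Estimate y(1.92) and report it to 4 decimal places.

0.0243

Heun: k1 = f(x_n, y_n); k2 = f(x_n + h, y_n + h·k1); y_{n+1} = y_n + (h/2)·(k1 + k2).
x=1.000000, y=-0.500000:
  k1 = f(1.000000, -0.500000) = 1.314541
  k2 = f(1.460000, 0.104689) = 0.287622
  y ← -0.500000 + (0.46/2)·(1.314541 + 0.287622) = -0.131503
x=1.460000, y=-0.131503:
  k1 = f(1.460000, -0.131503) = 0.592308
  k2 = f(1.920000, 0.140959) = 0.084987
  y ← -0.131503 + (0.46/2)·(0.592308 + 0.084987) = 0.024275
y(1.92) ≈ 0.0243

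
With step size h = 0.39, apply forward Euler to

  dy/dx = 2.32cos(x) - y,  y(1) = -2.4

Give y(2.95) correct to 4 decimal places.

-1.2353

Euler: y_{n+1} = y_n + h·f(x_n, y_n).
x=1.000000, y=-2.400000: f=3.653501 → y ← -2.400000 + 0.39·3.653501 = -0.975134
x=1.390000, y=-0.975134: f=1.392301 → y ← -0.975134 + 0.39·1.392301 = -0.432137
x=1.780000, y=-0.432137: f=-0.049683 → y ← -0.432137 + 0.39·(-0.049683) = -0.451513
x=2.170000, y=-0.451513: f=-0.856932 → y ← -0.451513 + 0.39·(-0.856932) = -0.785717
x=2.560000, y=-0.785717: f=-1.152849 → y ← -0.785717 + 0.39·(-1.152849) = -1.235328
y(2.95) ≈ -1.2353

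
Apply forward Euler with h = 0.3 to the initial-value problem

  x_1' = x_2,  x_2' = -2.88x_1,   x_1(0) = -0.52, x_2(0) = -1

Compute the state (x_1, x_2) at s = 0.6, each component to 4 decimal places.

Euler on (x_1,x_2): x_1_{n+1} = x_1_n + h·x_1', x_2_{n+1} = x_2_n + h·x_2'.
0.000000: (-0.520000, -1.000000); f=(-1.000000, 1.497600) → (-0.820000, -0.550720)
0.300000: (-0.820000, -0.550720); f=(-0.550720, 2.361600) → (-0.985216, 0.157760)
(x_1(0.6), x_2(0.6)) ≈ (-0.9852, 0.1578)

-0.9852, 0.1578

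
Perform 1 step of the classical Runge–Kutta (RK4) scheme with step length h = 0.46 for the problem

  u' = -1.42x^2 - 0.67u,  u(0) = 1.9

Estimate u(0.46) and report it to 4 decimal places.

1.3533

RK4: k1 = f(x_n, u_n); k2 = f(x_n + h/2, u_n + (h/2)·k1); k3 = f(x_n + h/2, u_n + (h/2)·k2); k4 = f(x_n + h, u_n + h·k3); u_{n+1} = u_n + (h/6)·(k1 + 2k2 + 2k3 + k4).
x=0.000000, u=1.900000:
  k1 = f(0.000000, 1.900000) = -1.273000
  k2 = f(0.230000, 1.607210) = -1.151949
  k3 = f(0.230000, 1.635052) = -1.170603
  k4 = f(0.460000, 1.361523) = -1.212692
  u ← 1.900000 + (0.46/6)·(k1 + 2k2 + 2k3 + k4) = 1.353306
u(0.46) ≈ 1.3533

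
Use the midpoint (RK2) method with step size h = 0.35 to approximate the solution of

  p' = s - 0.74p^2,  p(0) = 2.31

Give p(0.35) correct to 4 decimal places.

Midpoint: k1 = f(s_n, p_n); k2 = f(s_n + h/2, p_n + (h/2)·k1); p_{n+1} = p_n + h·k2.
s=0.000000, p=2.310000:
  k1 = f(0.000000, 2.310000) = -3.948714
  k2 = f(0.175000, 1.618975) = -1.764599
  p ← 2.310000 + 0.35·(-1.764599) = 1.692390
p(0.35) ≈ 1.6924

1.6924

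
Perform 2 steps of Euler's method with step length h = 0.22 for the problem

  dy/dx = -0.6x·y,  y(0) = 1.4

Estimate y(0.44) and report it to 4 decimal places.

1.3593

Euler: y_{n+1} = y_n + h·f(x_n, y_n).
x=0.000000, y=1.400000: f=0.000000 → y ← 1.400000 + 0.22·0.000000 = 1.400000
x=0.220000, y=1.400000: f=-0.184800 → y ← 1.400000 + 0.22·(-0.184800) = 1.359344
y(0.44) ≈ 1.3593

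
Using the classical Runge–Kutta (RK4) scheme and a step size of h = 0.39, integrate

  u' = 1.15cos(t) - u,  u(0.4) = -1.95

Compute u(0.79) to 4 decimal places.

RK4: k1 = f(t_n, u_n); k2 = f(t_n + h/2, u_n + (h/2)·k1); k3 = f(t_n + h/2, u_n + (h/2)·k2); k4 = f(t_n + h, u_n + h·k3); u_{n+1} = u_n + (h/6)·(k1 + 2k2 + 2k3 + k4).
t=0.400000, u=-1.950000:
  k1 = f(0.400000, -1.950000) = 3.009220
  k2 = f(0.595000, -1.363202) = 2.315573
  k3 = f(0.595000, -1.498463) = 2.450834
  k4 = f(0.790000, -0.994175) = 1.803597
  u ← -1.950000 + (0.39/6)·(k1 + 2k2 + 2k3 + k4) = -1.017534
u(0.79) ≈ -1.0175

-1.0175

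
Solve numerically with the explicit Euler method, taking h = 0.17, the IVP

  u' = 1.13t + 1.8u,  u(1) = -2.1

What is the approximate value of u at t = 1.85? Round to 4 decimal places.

Euler: u_{n+1} = u_n + h·f(t_n, u_n).
t=1.000000, u=-2.100000: f=-2.650000 → u ← -2.100000 + 0.17·(-2.650000) = -2.550500
t=1.170000, u=-2.550500: f=-3.268800 → u ← -2.550500 + 0.17·(-3.268800) = -3.106196
t=1.340000, u=-3.106196: f=-4.076953 → u ← -3.106196 + 0.17·(-4.076953) = -3.799278
t=1.510000, u=-3.799278: f=-5.132400 → u ← -3.799278 + 0.17·(-5.132400) = -4.671786
t=1.680000, u=-4.671786: f=-6.510815 → u ← -4.671786 + 0.17·(-6.510815) = -5.778625
u(1.85) ≈ -5.7786

-5.7786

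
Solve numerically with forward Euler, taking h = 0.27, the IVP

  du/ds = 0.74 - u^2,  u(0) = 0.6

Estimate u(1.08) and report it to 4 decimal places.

Euler: u_{n+1} = u_n + h·f(s_n, u_n).
s=0.000000, u=0.600000: f=0.380000 → u ← 0.600000 + 0.27·0.380000 = 0.702600
s=0.270000, u=0.702600: f=0.246353 → u ← 0.702600 + 0.27·0.246353 = 0.769115
s=0.540000, u=0.769115: f=0.148462 → u ← 0.769115 + 0.27·0.148462 = 0.809200
s=0.810000, u=0.809200: f=0.085195 → u ← 0.809200 + 0.27·0.085195 = 0.832203
u(1.08) ≈ 0.8322

0.8322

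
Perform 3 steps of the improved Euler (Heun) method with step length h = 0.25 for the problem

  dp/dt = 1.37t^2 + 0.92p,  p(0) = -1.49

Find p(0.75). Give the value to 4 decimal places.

-2.7192

Heun: k1 = f(t_n, p_n); k2 = f(t_n + h, p_n + h·k1); p_{n+1} = p_n + (h/2)·(k1 + k2).
t=0.000000, p=-1.490000:
  k1 = f(0.000000, -1.490000) = -1.370800
  k2 = f(0.250000, -1.832700) = -1.600459
  p ← -1.490000 + (0.25/2)·(-1.370800 + (-1.600459)) = -1.861407
t=0.250000, p=-1.861407:
  k1 = f(0.250000, -1.861407) = -1.626870
  k2 = f(0.500000, -2.268125) = -1.744175
  p ← -1.861407 + (0.25/2)·(-1.626870 + (-1.744175)) = -2.282788
t=0.500000, p=-2.282788:
  k1 = f(0.500000, -2.282788) = -1.757665
  k2 = f(0.750000, -2.722204) = -1.733803
  p ← -2.282788 + (0.25/2)·(-1.757665 + (-1.733803)) = -2.719221
p(0.75) ≈ -2.7192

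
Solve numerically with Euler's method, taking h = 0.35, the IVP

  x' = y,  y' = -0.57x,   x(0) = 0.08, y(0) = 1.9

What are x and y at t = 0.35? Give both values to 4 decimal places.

0.7450, 1.8840

Euler on (x,y): x_{n+1} = x_n + h·x', y_{n+1} = y_n + h·y'.
0.000000: (0.080000, 1.900000); f=(1.900000, -0.045600) → (0.745000, 1.884040)
(x(0.35), y(0.35)) ≈ (0.7450, 1.8840)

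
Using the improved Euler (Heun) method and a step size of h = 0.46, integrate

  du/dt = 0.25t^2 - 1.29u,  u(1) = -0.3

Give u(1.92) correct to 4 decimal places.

0.2450

Heun: k1 = f(t_n, u_n); k2 = f(t_n + h, u_n + h·k1); u_{n+1} = u_n + (h/2)·(k1 + k2).
t=1.000000, u=-0.300000:
  k1 = f(1.000000, -0.300000) = 0.637000
  k2 = f(1.460000, -0.006980) = 0.541904
  u ← -0.300000 + (0.46/2)·(0.637000 + 0.541904) = -0.028852
t=1.460000, u=-0.028852:
  k1 = f(1.460000, -0.028852) = 0.570119
  k2 = f(1.920000, 0.233403) = 0.620510
  u ← -0.028852 + (0.46/2)·(0.570119 + 0.620510) = 0.244993
u(1.92) ≈ 0.2450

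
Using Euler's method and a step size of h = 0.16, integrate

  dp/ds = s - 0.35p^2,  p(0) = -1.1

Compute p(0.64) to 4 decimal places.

-1.2612

Euler: p_{n+1} = p_n + h·f(s_n, p_n).
s=0.000000, p=-1.100000: f=-0.423500 → p ← -1.100000 + 0.16·(-0.423500) = -1.167760
s=0.160000, p=-1.167760: f=-0.317282 → p ← -1.167760 + 0.16·(-0.317282) = -1.218525
s=0.320000, p=-1.218525: f=-0.199681 → p ← -1.218525 + 0.16·(-0.199681) = -1.250474
s=0.480000, p=-1.250474: f=-0.067290 → p ← -1.250474 + 0.16·(-0.067290) = -1.261241
p(0.64) ≈ -1.2612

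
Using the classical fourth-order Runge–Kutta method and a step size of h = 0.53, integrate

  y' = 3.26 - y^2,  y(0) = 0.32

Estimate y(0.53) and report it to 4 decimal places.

1.4306

RK4: k1 = f(t_n, y_n); k2 = f(t_n + h/2, y_n + (h/2)·k1); k3 = f(t_n + h/2, y_n + (h/2)·k2); k4 = f(t_n + h, y_n + h·k3); y_{n+1} = y_n + (h/6)·(k1 + 2k2 + 2k3 + k4).
t=0.000000, y=0.320000:
  k1 = f(0.000000, 0.320000) = 3.157600
  k2 = f(0.265000, 1.156764) = 1.921897
  k3 = f(0.265000, 0.829303) = 2.572257
  k4 = f(0.530000, 1.683296) = 0.426514
  y ← 0.320000 + (0.53/6)·(k1 + 2k2 + 2k3 + k4) = 1.430564
y(0.53) ≈ 1.4306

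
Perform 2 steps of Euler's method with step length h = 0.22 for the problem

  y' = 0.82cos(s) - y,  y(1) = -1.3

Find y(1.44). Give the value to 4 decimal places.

-0.6529

Euler: y_{n+1} = y_n + h·f(s_n, y_n).
s=1.000000, y=-1.300000: f=1.743048 → y ← -1.300000 + 0.22·1.743048 = -0.916529
s=1.220000, y=-0.916529: f=1.198319 → y ← -0.916529 + 0.22·1.198319 = -0.652899
y(1.44) ≈ -0.6529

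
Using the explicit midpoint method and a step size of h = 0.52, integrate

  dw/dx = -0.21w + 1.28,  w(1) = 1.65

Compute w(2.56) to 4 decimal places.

2.8895

Midpoint: k1 = f(x_n, w_n); k2 = f(x_n + h/2, w_n + (h/2)·k1); w_{n+1} = w_n + h·k2.
x=1.000000, w=1.650000:
  k1 = f(1.000000, 1.650000) = 0.933500
  k2 = f(1.260000, 1.892710) = 0.882531
  w ← 1.650000 + 0.52·0.882531 = 2.108916
x=1.520000, w=2.108916:
  k1 = f(1.520000, 2.108916) = 0.837128
  k2 = f(1.780000, 2.326569) = 0.791420
  w ← 2.108916 + 0.52·0.791420 = 2.520455
x=2.040000, w=2.520455:
  k1 = f(2.040000, 2.520455) = 0.750705
  k2 = f(2.300000, 2.715638) = 0.709716
  w ← 2.520455 + 0.52·0.709716 = 2.889507
w(2.56) ≈ 2.8895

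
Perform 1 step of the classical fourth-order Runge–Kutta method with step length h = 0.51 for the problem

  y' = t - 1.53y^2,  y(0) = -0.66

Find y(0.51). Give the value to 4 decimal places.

-1.1206

RK4: k1 = f(t_n, y_n); k2 = f(t_n + h/2, y_n + (h/2)·k1); k3 = f(t_n + h/2, y_n + (h/2)·k2); k4 = f(t_n + h, y_n + h·k3); y_{n+1} = y_n + (h/6)·(k1 + 2k2 + 2k3 + k4).
t=0.000000, y=-0.660000:
  k1 = f(0.000000, -0.660000) = -0.666468
  k2 = f(0.255000, -0.829949) = -0.798888
  k3 = f(0.255000, -0.863717) = -0.886390
  k4 = f(0.510000, -1.112059) = -1.382112
  y ← -0.660000 + (0.51/6)·(k1 + 2k2 + 2k3 + k4) = -1.120627
y(0.51) ≈ -1.1206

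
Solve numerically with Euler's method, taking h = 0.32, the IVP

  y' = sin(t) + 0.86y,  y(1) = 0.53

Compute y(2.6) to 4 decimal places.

Euler: y_{n+1} = y_n + h·f(t_n, y_n).
t=1.000000, y=0.530000: f=1.297271 → y ← 0.530000 + 0.32·1.297271 = 0.945127
t=1.320000, y=0.945127: f=1.781524 → y ← 0.945127 + 0.32·1.781524 = 1.515214
t=1.640000, y=1.515214: f=2.300691 → y ← 1.515214 + 0.32·2.300691 = 2.251435
t=1.960000, y=2.251435: f=2.861446 → y ← 2.251435 + 0.32·2.861446 = 3.167098
t=2.280000, y=3.167098: f=3.482585 → y ← 3.167098 + 0.32·3.482585 = 4.281525
y(2.6) ≈ 4.2815

4.2815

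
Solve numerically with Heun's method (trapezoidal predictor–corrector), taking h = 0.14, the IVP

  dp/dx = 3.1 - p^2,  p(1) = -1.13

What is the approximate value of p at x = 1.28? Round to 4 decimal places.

-0.4720

Heun: k1 = f(x_n, p_n); k2 = f(x_n + h, p_n + h·k1); p_{n+1} = p_n + (h/2)·(k1 + k2).
x=1.000000, p=-1.130000:
  k1 = f(1.000000, -1.130000) = 1.823100
  k2 = f(1.140000, -0.874766) = 2.334784
  p ← -1.130000 + (0.14/2)·(1.823100 + 2.334784) = -0.838948
x=1.140000, p=-0.838948:
  k1 = f(1.140000, -0.838948) = 2.396166
  k2 = f(1.280000, -0.503485) = 2.846503
  p ← -0.838948 + (0.14/2)·(2.396166 + 2.846503) = -0.471961
p(1.28) ≈ -0.4720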